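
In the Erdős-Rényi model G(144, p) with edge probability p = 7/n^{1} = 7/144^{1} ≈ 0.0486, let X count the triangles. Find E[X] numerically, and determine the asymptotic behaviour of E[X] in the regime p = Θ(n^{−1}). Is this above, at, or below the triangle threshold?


Number of potential triangles: C(144, 3) = 487344.
Each occurs with probability p³ ≈ (0.0486)³ ≈ 1.14870e-04.
By linearity: E[X] = C(144, 3)·p³ ≈ 487344 · 1.14870e-04 ≈ 55.981.
Here α = 1, so p = 7/n is exactly at the triangle threshold p ~ 1/n. Asymptotically E[X] → c³/6 = 7³/6 = 343/6 ≈ 57.167, a bounded constant. In this regime the triangle count is asymptotically Poisson(c³/6).

E[X] ≈ 55.981; in regime p = Θ(1/n^{1}) E[X] stays bounded (at the triangle threshold p ~ 1/n).


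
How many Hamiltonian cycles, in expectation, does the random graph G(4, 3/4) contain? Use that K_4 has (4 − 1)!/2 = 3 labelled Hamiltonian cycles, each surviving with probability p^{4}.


K_4 has (4 − 1)!/2 = 3 labelled Hamiltonian cycles.
For each such Hamiltonian cycle H, let X_H = 1 if all 4 edges of H are present in G. Then P[X_H = 1] = p^{4} = (3/4)^{4} = 81/256.
Summing the indicators: E[X] = Σ_H E[X_H] = 3 · p^{4} = 3 · 81/256 = 243/256.
Numerically: E[X] ≈ 0.949.

E[X] = 3 · (3/4)^{4} = 243/256 ≈ 0.949.


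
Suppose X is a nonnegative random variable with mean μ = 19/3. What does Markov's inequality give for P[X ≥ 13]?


μ = E[X] = 19/3, a = 13.
Markov: P[X ≥ 13] ≤ μ/a = (19/3)/13 = 19/39.
Numerically: ≈ 0.4872.
(Since a = 13 > μ = 6.3333, the bound 19/39 is < 1 and informative.)

P[X ≥ 13] ≤ 19/39 ≈ 0.4872.


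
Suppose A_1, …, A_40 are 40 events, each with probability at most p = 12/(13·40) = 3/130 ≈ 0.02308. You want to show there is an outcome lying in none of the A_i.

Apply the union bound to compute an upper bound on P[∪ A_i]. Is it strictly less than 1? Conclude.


Union bound: P[∪_{i=1}^{40} A_i] ≤ Σ_i P[A_i] ≤ 40·p = 40·(3/130) = 12/13.
Numerically: 12/13 ≈ 0.92308.
Is 12/13 < 1? YES.
Since P[∪ A_i] ≤ 12/13 < 1, the complement has P[∩ A_i^c] ≥ 1 − 12/13 = 1/13 > 0, so some outcome avoids every A_i.

40·p = 12/13 ≈ 0.92308; existence CERTIFIED by the union bound.


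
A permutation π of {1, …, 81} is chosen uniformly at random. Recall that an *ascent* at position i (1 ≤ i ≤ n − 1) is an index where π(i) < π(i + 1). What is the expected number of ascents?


Write X = Σ X_I over i = 1, …, 80, with X_I the indicator of one ascent.
There are 80 indicators.
For each fixed i, the pair (π(i), π(i+1)) is a uniformly random ordered pair of distinct values from {1, …, 81}; by symmetry P[π(i) < π(i+1)] = 1/2.
By linearity: E[X] = 80 · (1/2) = (81 − 1) · (1/2) = 40 ≈ 40.00000.

E[X] = 40 = 40.00000.


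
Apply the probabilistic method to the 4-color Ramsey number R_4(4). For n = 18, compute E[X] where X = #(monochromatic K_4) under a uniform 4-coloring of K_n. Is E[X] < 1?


E[X] = C(18, 4) · 4^{1 − 6} = 3060 · 4^{−5} = 3060/1024.
As a reduced fraction: E[X] = 765/256 ≈ 2.988281.
Is E[X] < 1? NO.
Since E[X] ≥ 1, the first-moment bound is inconclusive at n = 18; it does NOT by itself certify R_4(4) > 18.

E[X] = 765/256 ≈ 2.988281; E[X] ≥ 1; first-moment method inconclusive here.


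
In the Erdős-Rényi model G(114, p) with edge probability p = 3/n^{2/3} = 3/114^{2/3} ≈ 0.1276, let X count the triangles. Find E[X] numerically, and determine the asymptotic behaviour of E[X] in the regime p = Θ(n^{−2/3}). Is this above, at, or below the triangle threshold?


Number of potential triangles: C(114, 3) = 240464.
Each occurs with probability p³ ≈ (0.1276)³ ≈ 2.077562e-03.
By linearity: E[X] = C(114, 3)·p³ ≈ 240464 · 2.077562e-03 ≈ 499.5789.
Since α = 2/3 < 1, p = c/n^{2/3} ≫ 1/n is above the triangle threshold p ~ 1/n. Asymptotically E[X] ~ (c³/6)·n^{3(1−α)} = (3³/6)·n^{1} → ∞; triangles are abundant w.h.p.

E[X] ≈ 499.5789; in regime p = Θ(1/n^{2/3}) E[X] diverges (above the triangle threshold p ~ 1/n).


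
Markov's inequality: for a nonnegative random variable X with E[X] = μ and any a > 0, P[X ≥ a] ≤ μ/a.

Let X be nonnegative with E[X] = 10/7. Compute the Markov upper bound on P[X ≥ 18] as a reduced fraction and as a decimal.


μ = E[X] = 10/7, a = 18.
Markov: P[X ≥ 18] ≤ μ/a = (10/7)/18 = 5/63.
Numerically: ≈ 0.0794.
(Since a = 18 > μ = 1.4286, the bound 5/63 is < 1 and informative.)

P[X ≥ 18] ≤ 5/63 ≈ 0.0794.


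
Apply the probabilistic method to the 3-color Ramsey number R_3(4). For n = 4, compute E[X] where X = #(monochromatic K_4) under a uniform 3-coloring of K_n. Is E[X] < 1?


E[X] = C(4, 4) · 3^{1 − 6} = 1 · 3^{−5} = 1/243.
As a reduced fraction: E[X] = 1/243 ≈ 0.004.
Is E[X] < 1? YES.
Since E[X] < 1, there exists a 3-coloring of K_{4} with no monochromatic K_4; hence R_3(4) > 4.

E[X] = 1/243 ≈ 0.004; E[X] < 1, so R_3(4) > 4.


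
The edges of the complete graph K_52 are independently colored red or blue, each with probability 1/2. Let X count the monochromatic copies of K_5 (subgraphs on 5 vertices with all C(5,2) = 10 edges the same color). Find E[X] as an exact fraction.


Let X = Σ_S X_S over the C(52, 5) = 2598960 subsets S of size 5, where X_S = 1 if the K_5 on S is monochromatic.
For a fixed S, the K_5 on S has C(5, 2) = 10 edges. P[all 10 edges red] = (1/2)^10, and likewise for blue, so P[monochromatic] = 2·(1/2)^10 = 2^{1 − 10} = 1/512.
Summing: E[X] = C(52, 5) · 2^{1 − 10} = 2598960 · 1/512 = 162435/32.
Numerically: E[X] ≈ 5076.09375.

E[X] = C(52,5)·2^(1−C(5,2)) = 162435/32 ≈ 5076.09375.


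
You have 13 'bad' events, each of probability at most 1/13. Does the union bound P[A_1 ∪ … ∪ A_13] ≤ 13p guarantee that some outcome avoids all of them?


Union bound: P[∪_{i=1}^{13} A_i] ≤ Σ_i P[A_i] ≤ 13·p = 13·(1/13) = 1.
Numerically: 1 ≈ 1.00000.
Is 1 < 1? NO.
Since the bound 1 is ≥ 1, the union bound is uninformative here; it does NOT by itself certify existence.

13·p = 1 ≈ 1.00000; existence NOT certified by the union bound.


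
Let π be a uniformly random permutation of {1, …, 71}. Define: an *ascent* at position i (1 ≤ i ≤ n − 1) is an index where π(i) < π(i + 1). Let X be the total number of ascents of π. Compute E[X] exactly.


Write X = Σ X_I over i = 1, …, 70, with X_I the indicator of one ascent.
There are 70 indicators.
For each fixed i, the pair (π(i), π(i+1)) is a uniformly random ordered pair of distinct values from {1, …, 71}; by symmetry P[π(i) < π(i+1)] = 1/2.
By linearity: E[X] = 70 · (1/2) = (71 − 1) · (1/2) = 35 ≈ 35.0000.

E[X] = 35 = 35.0000.


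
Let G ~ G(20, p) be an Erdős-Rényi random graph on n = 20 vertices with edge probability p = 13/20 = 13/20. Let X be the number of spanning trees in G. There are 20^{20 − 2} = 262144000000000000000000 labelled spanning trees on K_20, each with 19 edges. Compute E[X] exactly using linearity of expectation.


K_20 has 20^{20 − 2} = 262144000000000000000000 labelled spanning trees.
For each such spanning tree H, let X_H = 1 if all 19 edges of H are present in G. Then P[X_H = 1] = p^{19} = (13/20)^{19} = 1461920290375446110677/5242880000000000000000000.
By linearity of expectation: E[X] = Σ_H E[X_H] = 262144000000000000000000 · p^{19} = 262144000000000000000000 · 1461920290375446110677/5242880000000000000000000 = 1461920290375446110677/20.
Numerically: E[X] ≈ 7.31e+19.

E[X] = 262144000000000000000000 · (13/20)^{19} = 1461920290375446110677/20 ≈ 7.31e+19.


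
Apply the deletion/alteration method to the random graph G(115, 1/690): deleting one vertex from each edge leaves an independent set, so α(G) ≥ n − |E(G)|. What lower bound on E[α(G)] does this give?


E[|E(G)|] = C(115, 2)·p = 6555 · (1/690) = 19/2.
E[α(G)] ≥ n − E[|E(G)|] = 115 − 19/2 = 211/2.
Numerically: ≈ 105.500.
(This is only a lower bound; the true E[α(G)] may be larger.)

E[α(G)] ≥ 211/2 ≈ 105.500.


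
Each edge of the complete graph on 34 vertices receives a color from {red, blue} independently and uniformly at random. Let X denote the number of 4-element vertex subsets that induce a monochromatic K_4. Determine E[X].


Let X = Σ_S X_S over the C(34, 4) = 46376 subsets S of size 4, where X_S = 1 if the K_4 on S is monochromatic.
For a fixed S, the K_4 on S has C(4, 2) = 6 edges. P[all 6 edges red] = (1/2)^6, and likewise for blue, so P[monochromatic] = 2·(1/2)^6 = 2^{1 − 6} = 1/32.
By linearity of expectation: E[X] = C(34, 4) · 2^{1 − 6} = 46376 · 1/32 = 5797/4.
Numerically: E[X] ≈ 1449.250000.

E[X] = C(34,4)·2^(1−C(4,2)) = 5797/4 ≈ 1449.250000.


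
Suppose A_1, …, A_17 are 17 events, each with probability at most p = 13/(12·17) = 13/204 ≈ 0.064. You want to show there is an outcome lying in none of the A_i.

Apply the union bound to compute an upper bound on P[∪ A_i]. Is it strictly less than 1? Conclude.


Union bound: P[∪_{i=1}^{17} A_i] ≤ Σ_i P[A_i] ≤ 17·p = 17·(13/204) = 13/12.
Numerically: 13/12 ≈ 1.083.
Is 13/12 < 1? NO.
Since the bound 13/12 is ≥ 1, the union bound is uninformative here; it does NOT by itself certify existence.

17·p = 13/12 ≈ 1.083; existence NOT certified by the union bound.


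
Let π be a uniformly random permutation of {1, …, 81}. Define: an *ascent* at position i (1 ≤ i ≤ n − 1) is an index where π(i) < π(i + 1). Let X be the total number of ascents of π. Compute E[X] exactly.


Write X = Σ X_I over i = 1, …, 80, with X_I the indicator of one ascent.
There are 80 indicators.
For each fixed i, the pair (π(i), π(i+1)) is a uniformly random ordered pair of distinct values from {1, …, 81}; by symmetry P[π(i) < π(i+1)] = 1/2.
By linearity: E[X] = 80 · (1/2) = (81 − 1) · (1/2) = 40 ≈ 40.000000.

E[X] = 40 = 40.000000.


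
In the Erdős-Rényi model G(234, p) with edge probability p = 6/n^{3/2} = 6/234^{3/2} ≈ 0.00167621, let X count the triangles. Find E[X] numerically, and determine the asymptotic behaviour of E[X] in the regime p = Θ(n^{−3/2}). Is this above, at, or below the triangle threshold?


Number of potential triangles: C(234, 3) = 2108184.
Each occurs with probability p³ ≈ (0.00167621)³ ≈ 4.70958232e-09.
By linearity: E[X] = C(234, 3)·p³ ≈ 2108184 · 4.70958232e-09 ≈ 0.009929.
Since α = 3/2 > 1, p = c/n^{3/2} = o(1/n) is below the triangle threshold p ~ 1/n. Asymptotically E[X] ~ (c³/6)·n^{3(1−α)} = (6³/6)·n^{-1.5} → 0, so by Markov's inequality G has no triangles w.h.p.

E[X] ≈ 0.009929; in regime p = Θ(1/n^{3/2}) E[X] tends to 0 (below the triangle threshold p ~ 1/n).


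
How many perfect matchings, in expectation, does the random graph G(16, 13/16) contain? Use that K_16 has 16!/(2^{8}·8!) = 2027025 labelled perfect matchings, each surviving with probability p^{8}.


K_16 has 16!/(2^{8}·8!) = 2027025 labelled perfect matchings.
For each such perfect matching H, let X_H = 1 if all 8 edges of H are present in G. Then P[X_H = 1] = p^{8} = (13/16)^{8} = 815730721/4294967296.
Summing the indicators: E[X] = Σ_H E[X_H] = 2027025 · p^{8} = 2027025 · 815730721/4294967296 = 1653506564735025/4294967296.
Numerically: E[X] ≈ 3.85e+05.

E[X] = 2027025 · (13/16)^{8} = 1653506564735025/4294967296 ≈ 3.85e+05.


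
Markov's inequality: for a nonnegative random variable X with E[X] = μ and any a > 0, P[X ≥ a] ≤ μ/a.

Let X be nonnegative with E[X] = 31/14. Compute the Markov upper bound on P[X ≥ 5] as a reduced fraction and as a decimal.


μ = E[X] = 31/14, a = 5.
Markov: P[X ≥ 5] ≤ μ/a = (31/14)/5 = 31/70.
Numerically: ≈ 0.443.
(Since a = 5 > μ = 2.214, the bound 31/70 is < 1 and informative.)

P[X ≥ 5] ≤ 31/70 ≈ 0.443.


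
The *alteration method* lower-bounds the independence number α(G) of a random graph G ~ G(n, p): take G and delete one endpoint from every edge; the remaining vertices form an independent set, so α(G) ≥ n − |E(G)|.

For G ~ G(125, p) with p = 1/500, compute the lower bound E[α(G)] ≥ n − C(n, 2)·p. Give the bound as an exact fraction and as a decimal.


E[|E(G)|] = C(125, 2)·p = 7750 · (1/500) = 31/2.
E[α(G)] ≥ n − E[|E(G)|] = 125 − 31/2 = 219/2.
Numerically: ≈ 109.500.
(This is only a lower bound; the true E[α(G)] may be larger.)

E[α(G)] ≥ 219/2 ≈ 109.500.


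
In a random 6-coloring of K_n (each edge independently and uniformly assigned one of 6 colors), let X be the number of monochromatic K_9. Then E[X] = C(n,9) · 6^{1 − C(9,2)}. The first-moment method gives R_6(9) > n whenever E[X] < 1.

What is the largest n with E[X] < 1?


We need C(n, 9) · 6^{1 − 36} < 1, i.e. C(n, 9) < 6^{36 − 1} = 1719070799748422591028658176.
Check values of n near the boundary:
  n = 4407: C(4407, 9) = 1713856532599459170657070050; 1713856532599459170657070050 < 1719070799748422591028658176? YES
  n = 4408: C(4408, 9) = 1717362945146264156457459600; 1717362945146264156457459600 < 1719070799748422591028658176? YES
  n = 4409: C(4409, 9) = 1720875732988608787686577131; 1720875732988608787686577131 < 1719070799748422591028658176? NO
  n = 4410: C(4410, 9) = 1724394906266704102180823710; 1724394906266704102180823710 < 1719070799748422591028658176? NO
  n = 4411: C(4411, 9) = 1727920475134582415883601405; 1727920475134582415883601405 < 1719070799748422591028658176? NO
The largest n with C(n, 9) < 1719070799748422591028658176 is n = 4408 (where E[X] = 35778394690547169926197075/35813974994758803979763712 ≈ 0.999007). Hence R_6(9) > 4408, i.e. R_6(9) ≥ 4409.

Largest n = 4408; hence R_6(9) > 4408.


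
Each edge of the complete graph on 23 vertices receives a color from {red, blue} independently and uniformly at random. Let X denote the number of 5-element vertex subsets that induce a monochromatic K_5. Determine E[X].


Let X = Σ_S X_S over the C(23, 5) = 33649 subsets S of size 5, where X_S = 1 if the K_5 on S is monochromatic.
For a fixed S, the K_5 on S has C(5, 2) = 10 edges. P[all 10 edges red] = (1/2)^10, and likewise for blue, so P[monochromatic] = 2·(1/2)^10 = 2^{1 − 10} = 1/512.
By linearity: E[X] = C(23, 5) · 2^{1 − 10} = 33649 · 1/512 = 33649/512.
Numerically: E[X] ≈ 65.7207.

E[X] = C(23,5)·2^(1−C(5,2)) = 33649/512 ≈ 65.7207.


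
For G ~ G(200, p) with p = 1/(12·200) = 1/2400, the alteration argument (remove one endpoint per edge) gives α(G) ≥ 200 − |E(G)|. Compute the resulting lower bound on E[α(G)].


E[|E(G)|] = C(200, 2)·p = 19900 · (1/2400) = 199/24.
E[α(G)] ≥ n − E[|E(G)|] = 200 − 199/24 = 4601/24.
Numerically: ≈ 191.708.
(This is only a lower bound; the true E[α(G)] may be larger.)

E[α(G)] ≥ 4601/24 ≈ 191.708.


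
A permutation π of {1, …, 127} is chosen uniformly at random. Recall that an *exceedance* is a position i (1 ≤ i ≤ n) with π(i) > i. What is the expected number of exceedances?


Write X = Σ_{i=1}^{127} X_i, where X_i = 1_{π(i) > i}.
For each fixed i, π(i) is uniform over {1, …, 127} (marginal of a uniform permutation), so P[π(i) > i] = (n − i)/n. Summing: Σ_{i=1}^{127} (n − i)/n = (0 + 1 + … + 126)/127 = 127(127 − 1)/(2·127) = (127 − 1)/2.
Hence E[X] = Σ_{i=1}^{127} (127 − i)/127 = 63 ≈ 63.00000.

E[X] = 63 = 63.00000.


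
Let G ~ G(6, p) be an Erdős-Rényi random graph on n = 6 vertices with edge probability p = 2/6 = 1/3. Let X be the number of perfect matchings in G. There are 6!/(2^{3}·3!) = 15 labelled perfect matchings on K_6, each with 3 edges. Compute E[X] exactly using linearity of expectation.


K_6 has 6!/(2^{3}·3!) = 15 labelled perfect matchings.
For each such perfect matching H, let X_H = 1 if all 3 edges of H are present in G. Then P[X_H = 1] = p^{3} = (1/3)^{3} = 1/27.
By linearity of expectation: E[X] = Σ_H E[X_H] = 15 · p^{3} = 15 · 1/27 = 5/9.
Numerically: E[X] ≈ 0.55556.

E[X] = 15 · (1/3)^{3} = 5/9 ≈ 0.55556.


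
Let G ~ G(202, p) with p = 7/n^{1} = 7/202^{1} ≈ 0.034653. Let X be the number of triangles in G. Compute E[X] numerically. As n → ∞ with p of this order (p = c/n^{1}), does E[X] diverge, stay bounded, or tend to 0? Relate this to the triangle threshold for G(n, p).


Number of potential triangles: C(202, 3) = 1353400.
Each occurs with probability p³ ≈ (0.034653)³ ≈ 4.1614053e-05.
By linearity: E[X] = C(202, 3)·p³ ≈ 1353400 · 4.1614053e-05 ≈ 56.32046.
Here α = 1, so p = 7/n is exactly at the triangle threshold p ~ 1/n. Asymptotically E[X] → c³/6 = 7³/6 = 343/6 ≈ 57.16667, a bounded constant. In this regime the triangle count is asymptotically Poisson(c³/6).

E[X] ≈ 56.32046; in regime p = Θ(1/n^{1}) E[X] stays bounded (at the triangle threshold p ~ 1/n).


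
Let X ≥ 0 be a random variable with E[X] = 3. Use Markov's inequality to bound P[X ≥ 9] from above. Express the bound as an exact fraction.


μ = E[X] = 3, a = 9.
Markov: P[X ≥ 9] ≤ μ/a = (3)/9 = 1/3.
Numerically: ≈ 0.3333.
(Since a = 9 > μ = 3.0000, the bound 1/3 is < 1 and informative.)

P[X ≥ 9] ≤ 1/3 ≈ 0.3333.


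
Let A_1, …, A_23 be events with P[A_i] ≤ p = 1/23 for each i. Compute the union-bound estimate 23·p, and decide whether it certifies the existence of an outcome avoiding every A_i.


Union bound: P[∪_{i=1}^{23} A_i] ≤ Σ_i P[A_i] ≤ 23·p = 23·(1/23) = 1.
Numerically: 1 ≈ 1.00000.
Is 1 < 1? NO.
Since the bound 1 is ≥ 1, the union bound is uninformative here; it does NOT by itself certify existence.

23·p = 1 ≈ 1.00000; existence NOT certified by the union bound.


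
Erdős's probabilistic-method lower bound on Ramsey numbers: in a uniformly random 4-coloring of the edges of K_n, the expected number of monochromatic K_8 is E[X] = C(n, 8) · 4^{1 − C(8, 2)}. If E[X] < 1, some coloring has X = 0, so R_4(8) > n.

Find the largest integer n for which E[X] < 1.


We need C(n, 8) · 4^{1 − 28} < 1, i.e. C(n, 8) < 4^{28 − 1} = 18014398509481984.
Check values of n near the boundary:
  n = 402: C(402, 8) = 15770615726749950; 15770615726749950 < 18014398509481984? YES
  n = 403: C(403, 8) = 16090020602228430; 16090020602228430 < 18014398509481984? YES
  n = 404: C(404, 8) = 16415071523485570; 16415071523485570 < 18014398509481984? YES
  n = 405: C(405, 8) = 16745853821188050; 16745853821188050 < 18014398509481984? YES
  n = 406: C(406, 8) = 17082453897995850; 17082453897995850 < 18014398509481984? YES
  n = 407: C(407, 8) = 17424959239309050; 17424959239309050 < 18014398509481984? YES
  n = 408: C(408, 8) = 17773458424095231; 17773458424095231 < 18014398509481984? YES
  n = 409: C(409, 8) = 18128041135797879; 18128041135797879 < 18014398509481984? NO
  n = 410: C(410, 8) = 18488798173326195; 18488798173326195 < 18014398509481984? NO
The largest n with C(n, 8) < 18014398509481984 is n = 408 (where E[X] = 17773458424095231/18014398509481984 ≈ 0.98663). Hence R_4(8) > 408, i.e. R_4(8) ≥ 409.

Largest n = 408; hence R_4(8) > 408.


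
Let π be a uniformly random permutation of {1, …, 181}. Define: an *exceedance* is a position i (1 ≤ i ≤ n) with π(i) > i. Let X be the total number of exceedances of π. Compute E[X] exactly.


Write X = Σ_{i=1}^{181} X_i, where X_i = 1_{π(i) > i}.
For each fixed i, π(i) is uniform over {1, …, 181} (marginal of a uniform permutation), so P[π(i) > i] = (n − i)/n. Summing: Σ_{i=1}^{181} (n − i)/n = (0 + 1 + … + 180)/181 = 181(181 − 1)/(2·181) = (181 − 1)/2.
Hence E[X] = Σ_{i=1}^{181} (181 − i)/181 = 90 ≈ 90.000000.

E[X] = 90 = 90.000000.


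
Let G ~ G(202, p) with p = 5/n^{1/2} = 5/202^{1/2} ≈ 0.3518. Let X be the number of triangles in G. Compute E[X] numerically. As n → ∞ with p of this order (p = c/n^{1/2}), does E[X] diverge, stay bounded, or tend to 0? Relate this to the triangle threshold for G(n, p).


Number of potential triangles: C(202, 3) = 1353400.
Each occurs with probability p³ ≈ (0.3518)³ ≈ 4.353945e-02.
By linearity: E[X] = C(202, 3)·p³ ≈ 1353400 · 4.353945e-02 ≈ 58926.2944.
Since α = 1/2 < 1, p = c/n^{1/2} ≫ 1/n is above the triangle threshold p ~ 1/n. Asymptotically E[X] ~ (c³/6)·n^{3(1−α)} = (5³/6)·n^{1.5} → ∞; triangles are abundant w.h.p.

E[X] ≈ 58926.2944; in regime p = Θ(1/n^{1/2}) E[X] diverges (above the triangle threshold p ~ 1/n).


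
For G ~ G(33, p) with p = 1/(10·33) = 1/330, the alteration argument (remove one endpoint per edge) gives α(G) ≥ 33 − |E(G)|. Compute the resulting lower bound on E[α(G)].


E[|E(G)|] = C(33, 2)·p = 528 · (1/330) = 8/5.
E[α(G)] ≥ n − E[|E(G)|] = 33 − 8/5 = 157/5.
Numerically: ≈ 31.4000.
(This is only a lower bound; the true E[α(G)] may be larger.)

E[α(G)] ≥ 157/5 ≈ 31.4000.


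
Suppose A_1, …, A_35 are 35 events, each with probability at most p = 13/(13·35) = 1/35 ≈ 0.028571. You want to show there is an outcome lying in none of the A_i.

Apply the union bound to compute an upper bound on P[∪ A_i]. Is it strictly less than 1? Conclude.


Union bound: P[∪_{i=1}^{35} A_i] ≤ Σ_i P[A_i] ≤ 35·p = 35·(1/35) = 1.
Numerically: 1 ≈ 1.000000.
Is 1 < 1? NO.
Since the bound 1 is ≥ 1, the union bound is uninformative here; it does NOT by itself certify existence.

35·p = 1 ≈ 1.000000; existence NOT certified by the union bound.


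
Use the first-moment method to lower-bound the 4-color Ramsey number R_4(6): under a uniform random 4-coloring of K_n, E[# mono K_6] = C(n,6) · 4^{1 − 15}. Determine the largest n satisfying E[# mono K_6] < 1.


We need C(n, 6) · 4^{1 − 15} < 1, i.e. C(n, 6) < 4^{15 − 1} = 268435456.
Check values of n near the boundary:
  n = 77: C(77, 6) = 237093780; 237093780 < 268435456? YES
  n = 78: C(78, 6) = 256851595; 256851595 < 268435456? YES
  n = 79: C(79, 6) = 277962685; 277962685 < 268435456? NO
  n = 80: C(80, 6) = 300500200; 300500200 < 268435456? NO
  n = 81: C(81, 6) = 324540216; 324540216 < 268435456? NO
The largest n with C(n, 6) < 268435456 is n = 78 (where E[X] = 256851595/268435456 ≈ 0.95685). Hence R_4(6) > 78, i.e. R_4(6) ≥ 79.

Largest n = 78; hence R_4(6) > 78.


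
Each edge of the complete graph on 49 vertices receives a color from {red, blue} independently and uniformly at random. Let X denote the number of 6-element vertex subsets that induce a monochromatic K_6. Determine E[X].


Let X = Σ_S X_S over the C(49, 6) = 13983816 subsets S of size 6, where X_S = 1 if the K_6 on S is monochromatic.
For a fixed S, the K_6 on S has C(6, 2) = 15 edges. P[all 15 edges red] = (1/2)^15, and likewise for blue, so P[monochromatic] = 2·(1/2)^15 = 2^{1 − 15} = 1/16384.
Summing: E[X] = C(49, 6) · 2^{1 − 15} = 13983816 · 1/16384 = 1747977/2048.
Numerically: E[X] ≈ 853.5044.

E[X] = C(49,6)·2^(1−C(6,2)) = 1747977/2048 ≈ 853.5044.


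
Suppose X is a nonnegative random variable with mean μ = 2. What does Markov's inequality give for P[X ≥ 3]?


μ = E[X] = 2, a = 3.
Markov: P[X ≥ 3] ≤ μ/a = (2)/3 = 2/3.
Numerically: ≈ 0.6667.
(Since a = 3 > μ = 2.0000, the bound 2/3 is < 1 and informative.)

P[X ≥ 3] ≤ 2/3 ≈ 0.6667.


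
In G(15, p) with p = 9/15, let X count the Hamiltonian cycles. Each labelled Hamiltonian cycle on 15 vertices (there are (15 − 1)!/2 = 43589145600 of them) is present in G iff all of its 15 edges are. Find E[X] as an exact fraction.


K_15 has (15 − 1)!/2 = 43589145600 labelled Hamiltonian cycles.
For each such Hamiltonian cycle H, let X_H = 1 if all 15 edges of H are present in G. Then P[X_H = 1] = p^{15} = (3/5)^{15} = 14348907/30517578125.
By linearity: E[X] = Σ_H E[X_H] = 43589145600 · p^{15} = 43589145600 · 14348907/30517578125 = 25018263856954368/1220703125.
Numerically: E[X] ≈ 2.049e+07.

E[X] = 43589145600 · (3/5)^{15} = 25018263856954368/1220703125 ≈ 2.049e+07.


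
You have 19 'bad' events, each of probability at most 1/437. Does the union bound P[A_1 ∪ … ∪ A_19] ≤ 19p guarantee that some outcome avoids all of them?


Union bound: P[∪_{i=1}^{19} A_i] ≤ Σ_i P[A_i] ≤ 19·p = 19·(1/437) = 1/23.
Numerically: 1/23 ≈ 0.0435.
Is 1/23 < 1? YES.
Since P[∪ A_i] ≤ 1/23 < 1, the complement has P[∩ A_i^c] ≥ 1 − 1/23 = 22/23 > 0, so some outcome avoids every A_i.

19·p = 1/23 ≈ 0.0435; existence CERTIFIED by the union bound.


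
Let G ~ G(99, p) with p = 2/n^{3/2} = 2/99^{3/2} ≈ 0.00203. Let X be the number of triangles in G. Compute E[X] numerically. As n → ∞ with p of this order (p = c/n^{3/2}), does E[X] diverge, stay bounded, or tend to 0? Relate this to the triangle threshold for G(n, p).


Number of potential triangles: C(99, 3) = 156849.
Each occurs with probability p³ ≈ (0.00203)³ ≈ 8.37012e-09.
By linearity: E[X] = C(99, 3)·p³ ≈ 156849 · 8.37012e-09 ≈ 0.001.
Since α = 3/2 > 1, p = c/n^{3/2} = o(1/n) is below the triangle threshold p ~ 1/n. Asymptotically E[X] ~ (c³/6)·n^{3(1−α)} = (2³/6)·n^{-1.5} → 0, so by Markov's inequality G has no triangles w.h.p.

E[X] ≈ 0.001; in regime p = Θ(1/n^{3/2}) E[X] tends to 0 (below the triangle threshold p ~ 1/n).


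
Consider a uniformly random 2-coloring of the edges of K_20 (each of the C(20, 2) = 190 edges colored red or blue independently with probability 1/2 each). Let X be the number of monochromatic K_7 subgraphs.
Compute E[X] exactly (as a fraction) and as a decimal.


Let X = Σ_S X_S over the C(20, 7) = 77520 subsets S of size 7, where X_S = 1 if the K_7 on S is monochromatic.
For a fixed S, the K_7 on S has C(7, 2) = 21 edges. P[all 21 edges red] = (1/2)^21, and likewise for blue, so P[monochromatic] = 2·(1/2)^21 = 2^{1 − 21} = 1/1048576.
Summing: E[X] = C(20, 7) · 2^{1 − 21} = 77520 · 1/1048576 = 4845/65536.
Numerically: E[X] ≈ 0.074.

E[X] = C(20,7)·2^(1−C(7,2)) = 4845/65536 ≈ 0.074.


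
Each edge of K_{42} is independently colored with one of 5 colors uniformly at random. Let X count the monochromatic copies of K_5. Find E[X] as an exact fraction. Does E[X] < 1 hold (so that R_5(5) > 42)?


E[X] = C(42, 5) · 5^{1 − 10} = 850668 · 5^{−9} = 850668/1953125.
As a reduced fraction: E[X] = 850668/1953125 ≈ 0.4355.
Is E[X] < 1? YES.
Since E[X] < 1, there exists a 5-coloring of K_{42} with no monochromatic K_5; hence R_5(5) > 42.

E[X] = 850668/1953125 ≈ 0.4355; E[X] < 1, so R_5(5) > 42.


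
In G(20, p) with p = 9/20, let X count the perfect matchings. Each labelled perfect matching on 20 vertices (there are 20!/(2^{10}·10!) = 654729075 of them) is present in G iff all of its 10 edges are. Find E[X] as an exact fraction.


K_20 has 20!/(2^{10}·10!) = 654729075 labelled perfect matchings.
For each such perfect matching H, let X_H = 1 if all 10 edges of H are present in G. Then P[X_H = 1] = p^{10} = (9/20)^{10} = 3486784401/10240000000000.
By linearity of expectation: E[X] = Σ_H E[X_H] = 654729075 · p^{10} = 654729075 · 3486784401/10240000000000 = 91315965023646363/409600000000.
Numerically: E[X] ≈ 2.2294e+05.

E[X] = 654729075 · (9/20)^{10} = 91315965023646363/409600000000 ≈ 2.2294e+05.


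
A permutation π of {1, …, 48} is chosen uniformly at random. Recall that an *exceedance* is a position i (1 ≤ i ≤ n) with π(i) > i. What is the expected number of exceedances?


Write X = Σ_{i=1}^{48} X_i, where X_i = 1_{π(i) > i}.
For each fixed i, π(i) is uniform over {1, …, 48} (marginal of a uniform permutation), so P[π(i) > i] = (n − i)/n. Summing: Σ_{i=1}^{48} (n − i)/n = (0 + 1 + … + 47)/48 = 48(48 − 1)/(2·48) = (48 − 1)/2.
Hence E[X] = Σ_{i=1}^{48} (48 − i)/48 = 47/2 ≈ 23.50000.

E[X] = 47/2 = 23.50000.


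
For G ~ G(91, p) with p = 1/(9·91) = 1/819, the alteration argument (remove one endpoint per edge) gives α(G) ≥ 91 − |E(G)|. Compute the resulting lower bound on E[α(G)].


E[|E(G)|] = C(91, 2)·p = 4095 · (1/819) = 5.
E[α(G)] ≥ n − E[|E(G)|] = 91 − 5 = 86.
Numerically: ≈ 86.00000.
(This is only a lower bound; the true E[α(G)] may be larger.)

E[α(G)] ≥ 86 ≈ 86.00000.


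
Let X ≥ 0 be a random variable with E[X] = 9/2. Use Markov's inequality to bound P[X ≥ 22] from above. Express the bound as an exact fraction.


μ = E[X] = 9/2, a = 22.
Markov: P[X ≥ 22] ≤ μ/a = (9/2)/22 = 9/44.
Numerically: ≈ 0.2045.
(Since a = 22 > μ = 4.5000, the bound 9/44 is < 1 and informative.)

P[X ≥ 22] ≤ 9/44 ≈ 0.2045.


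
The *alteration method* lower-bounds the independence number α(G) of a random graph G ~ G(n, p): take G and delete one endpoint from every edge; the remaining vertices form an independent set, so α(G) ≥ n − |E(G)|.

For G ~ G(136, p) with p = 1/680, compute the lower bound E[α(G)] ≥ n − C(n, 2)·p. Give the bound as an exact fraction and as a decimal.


E[|E(G)|] = C(136, 2)·p = 9180 · (1/680) = 27/2.
E[α(G)] ≥ n − E[|E(G)|] = 136 − 27/2 = 245/2.
Numerically: ≈ 122.50000.
(This is only a lower bound; the true E[α(G)] may be larger.)

E[α(G)] ≥ 245/2 ≈ 122.50000.


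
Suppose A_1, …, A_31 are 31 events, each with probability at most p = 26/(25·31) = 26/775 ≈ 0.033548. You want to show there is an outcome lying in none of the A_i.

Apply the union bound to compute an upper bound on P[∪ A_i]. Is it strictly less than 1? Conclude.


Union bound: P[∪_{i=1}^{31} A_i] ≤ Σ_i P[A_i] ≤ 31·p = 31·(26/775) = 26/25.
Numerically: 26/25 ≈ 1.040000.
Is 26/25 < 1? NO.
Since the bound 26/25 is ≥ 1, the union bound is uninformative here; it does NOT by itself certify existence.

31·p = 26/25 ≈ 1.040000; existence NOT certified by the union bound.


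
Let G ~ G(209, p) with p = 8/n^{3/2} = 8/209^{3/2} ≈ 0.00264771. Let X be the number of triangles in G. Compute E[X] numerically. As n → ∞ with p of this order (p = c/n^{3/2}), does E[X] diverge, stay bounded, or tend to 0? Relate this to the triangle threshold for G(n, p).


Number of potential triangles: C(209, 3) = 1499784.
Each occurs with probability p³ ≈ (0.00264771)³ ≈ 1.85614403e-08.
By linearity: E[X] = C(209, 3)·p³ ≈ 1499784 · 1.85614403e-08 ≈ 0.027838.
Since α = 3/2 > 1, p = c/n^{3/2} = o(1/n) is below the triangle threshold p ~ 1/n. Asymptotically E[X] ~ (c³/6)·n^{3(1−α)} = (8³/6)·n^{-1.5} → 0, so by Markov's inequality G has no triangles w.h.p.

E[X] ≈ 0.027838; in regime p = Θ(1/n^{3/2}) E[X] tends to 0 (below the triangle threshold p ~ 1/n).


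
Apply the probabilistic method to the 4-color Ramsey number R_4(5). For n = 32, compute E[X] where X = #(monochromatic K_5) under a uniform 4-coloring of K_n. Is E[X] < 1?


E[X] = C(32, 5) · 4^{1 − 10} = 201376 · 4^{−9} = 201376/262144.
As a reduced fraction: E[X] = 6293/8192 ≈ 0.768.
Is E[X] < 1? YES.
Since E[X] < 1, there exists a 4-coloring of K_{32} with no monochromatic K_5; hence R_4(5) > 32.

E[X] = 6293/8192 ≈ 0.768; E[X] < 1, so R_4(5) > 32.


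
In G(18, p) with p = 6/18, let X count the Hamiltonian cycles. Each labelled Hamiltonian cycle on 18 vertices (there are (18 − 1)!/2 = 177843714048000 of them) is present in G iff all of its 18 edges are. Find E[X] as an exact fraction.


K_18 has (18 − 1)!/2 = 177843714048000 labelled Hamiltonian cycles.
For each such Hamiltonian cycle H, let X_H = 1 if all 18 edges of H are present in G. Then P[X_H = 1] = p^{18} = (1/3)^{18} = 1/387420489.
Summing the indicators: E[X] = Σ_H E[X_H] = 177843714048000 · p^{18} = 177843714048000 · 1/387420489 = 243955712000/531441.
Numerically: E[X] ≈ 4.59e+05.

E[X] = 177843714048000 · (1/3)^{18} = 243955712000/531441 ≈ 4.59e+05.


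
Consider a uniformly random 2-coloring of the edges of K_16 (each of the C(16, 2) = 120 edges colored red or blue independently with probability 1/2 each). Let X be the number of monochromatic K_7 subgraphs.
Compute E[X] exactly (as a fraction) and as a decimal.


Let X = Σ_S X_S over the C(16, 7) = 11440 subsets S of size 7, where X_S = 1 if the K_7 on S is monochromatic.
For a fixed S, the K_7 on S has C(7, 2) = 21 edges. P[all 21 edges red] = (1/2)^21, and likewise for blue, so P[monochromatic] = 2·(1/2)^21 = 2^{1 − 21} = 1/1048576.
By linearity of expectation: E[X] = C(16, 7) · 2^{1 − 21} = 11440 · 1/1048576 = 715/65536.
Numerically: E[X] ≈ 0.01091.

E[X] = C(16,7)·2^(1−C(7,2)) = 715/65536 ≈ 0.01091.


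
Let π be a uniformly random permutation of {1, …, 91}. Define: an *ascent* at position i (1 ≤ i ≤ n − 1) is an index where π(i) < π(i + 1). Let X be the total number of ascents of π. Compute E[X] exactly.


Write X = Σ X_I over i = 1, …, 90, with X_I the indicator of one ascent.
There are 90 indicators.
For each fixed i, the pair (π(i), π(i+1)) is a uniformly random ordered pair of distinct values from {1, …, 91}; by symmetry P[π(i) < π(i+1)] = 1/2.
By linearity: E[X] = 90 · (1/2) = (91 − 1) · (1/2) = 45 ≈ 45.0000.

E[X] = 45 = 45.0000.


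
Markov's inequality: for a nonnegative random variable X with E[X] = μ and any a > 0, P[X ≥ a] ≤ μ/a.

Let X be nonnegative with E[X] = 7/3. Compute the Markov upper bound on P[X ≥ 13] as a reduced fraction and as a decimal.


μ = E[X] = 7/3, a = 13.
Markov: P[X ≥ 13] ≤ μ/a = (7/3)/13 = 7/39.
Numerically: ≈ 0.17949.
(Since a = 13 > μ = 2.33333, the bound 7/39 is < 1 and informative.)

P[X ≥ 13] ≤ 7/39 ≈ 0.17949.


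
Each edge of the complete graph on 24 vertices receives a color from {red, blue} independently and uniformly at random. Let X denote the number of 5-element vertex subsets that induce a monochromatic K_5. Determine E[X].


Let X = Σ_S X_S over the C(24, 5) = 42504 subsets S of size 5, where X_S = 1 if the K_5 on S is monochromatic.
For a fixed S, the K_5 on S has C(5, 2) = 10 edges. P[all 10 edges red] = (1/2)^10, and likewise for blue, so P[monochromatic] = 2·(1/2)^10 = 2^{1 − 10} = 1/512.
By linearity of expectation: E[X] = C(24, 5) · 2^{1 − 10} = 42504 · 1/512 = 5313/64.
Numerically: E[X] ≈ 83.0156.

E[X] = C(24,5)·2^(1−C(5,2)) = 5313/64 ≈ 83.0156.


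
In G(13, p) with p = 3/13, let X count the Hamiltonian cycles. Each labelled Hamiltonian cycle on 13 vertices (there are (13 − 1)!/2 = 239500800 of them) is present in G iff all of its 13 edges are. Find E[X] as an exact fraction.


K_13 has (13 − 1)!/2 = 239500800 labelled Hamiltonian cycles.
For each such Hamiltonian cycle H, let X_H = 1 if all 13 edges of H are present in G. Then P[X_H = 1] = p^{13} = (3/13)^{13} = 1594323/302875106592253.
By linearity: E[X] = Σ_H E[X_H] = 239500800 · p^{13} = 239500800 · 1594323/302875106592253 = 381841633958400/302875106592253.
Numerically: E[X] ≈ 1.26072.

E[X] = 239500800 · (3/13)^{13} = 381841633958400/302875106592253 ≈ 1.26072.


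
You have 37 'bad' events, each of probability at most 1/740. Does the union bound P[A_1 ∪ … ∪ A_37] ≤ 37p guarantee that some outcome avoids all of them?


Union bound: P[∪_{i=1}^{37} A_i] ≤ Σ_i P[A_i] ≤ 37·p = 37·(1/740) = 1/20.
Numerically: 1/20 ≈ 0.050000.
Is 1/20 < 1? YES.
Since P[∪ A_i] ≤ 1/20 < 1, the complement has P[∩ A_i^c] ≥ 1 − 1/20 = 19/20 > 0, so some outcome avoids every A_i.

37·p = 1/20 ≈ 0.050000; existence CERTIFIED by the union bound.


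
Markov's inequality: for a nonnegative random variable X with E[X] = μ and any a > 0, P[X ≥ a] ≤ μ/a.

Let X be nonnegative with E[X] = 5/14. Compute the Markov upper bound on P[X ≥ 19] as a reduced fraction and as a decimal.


μ = E[X] = 5/14, a = 19.
Markov: P[X ≥ 19] ≤ μ/a = (5/14)/19 = 5/266.
Numerically: ≈ 0.01880.
(Since a = 19 > μ = 0.35714, the bound 5/266 is < 1 and informative.)

P[X ≥ 19] ≤ 5/266 ≈ 0.01880.


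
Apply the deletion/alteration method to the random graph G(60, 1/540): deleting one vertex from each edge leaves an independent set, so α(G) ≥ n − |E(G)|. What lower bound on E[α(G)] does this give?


E[|E(G)|] = C(60, 2)·p = 1770 · (1/540) = 59/18.
E[α(G)] ≥ n − E[|E(G)|] = 60 − 59/18 = 1021/18.
Numerically: ≈ 56.72222.
(This is only a lower bound; the true E[α(G)] may be larger.)

E[α(G)] ≥ 1021/18 ≈ 56.72222.


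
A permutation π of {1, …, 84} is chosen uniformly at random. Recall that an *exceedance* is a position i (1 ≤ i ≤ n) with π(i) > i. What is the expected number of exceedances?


Write X = Σ_{i=1}^{84} X_i, where X_i = 1_{π(i) > i}.
For each fixed i, π(i) is uniform over {1, …, 84} (marginal of a uniform permutation), so P[π(i) > i] = (n − i)/n. Summing: Σ_{i=1}^{84} (n − i)/n = (0 + 1 + … + 83)/84 = 84(84 − 1)/(2·84) = (84 − 1)/2.
Hence E[X] = Σ_{i=1}^{84} (84 − i)/84 = 83/2 ≈ 41.50000.

E[X] = 83/2 = 41.50000.


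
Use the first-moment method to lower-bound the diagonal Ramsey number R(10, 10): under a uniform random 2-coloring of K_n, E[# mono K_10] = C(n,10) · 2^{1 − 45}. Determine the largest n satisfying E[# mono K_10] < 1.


We need C(n, 10) · 2^{1 − 45} < 1, i.e. C(n, 10) < 2^{45 − 1} = 17592186044416.
Check values of n near the boundary:
  n = 96: C(96, 10) = 11279926456656; 11279926456656 < 17592186044416? YES
  n = 97: C(97, 10) = 12576469727536; 12576469727536 < 17592186044416? YES
  n = 98: C(98, 10) = 14005614014756; 14005614014756 < 17592186044416? YES
  n = 99: C(99, 10) = 15579278510796; 15579278510796 < 17592186044416? YES
  n = 100: C(100, 10) = 17310309456440; 17310309456440 < 17592186044416? YES
  n = 101: C(101, 10) = 19212541264840; 19212541264840 < 17592186044416? NO
The largest n with C(n, 10) < 17592186044416 is n = 100 (where E[X] = 2163788682055/2199023255552 ≈ 0.983977). Hence R(10, 10) > 100, i.e. R(10, 10) ≥ 101.

Largest n = 100; hence R(10, 10) > 100.


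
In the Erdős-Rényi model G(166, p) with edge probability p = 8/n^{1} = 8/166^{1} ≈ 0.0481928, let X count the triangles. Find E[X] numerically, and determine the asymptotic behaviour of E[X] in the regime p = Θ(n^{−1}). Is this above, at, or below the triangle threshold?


Number of potential triangles: C(166, 3) = 748660.
Each occurs with probability p³ ≈ (0.0481928)³ ≈ 1.11929792e-04.
By linearity: E[X] = C(166, 3)·p³ ≈ 748660 · 1.11929792e-04 ≈ 83.797358.
Here α = 1, so p = 8/n is exactly at the triangle threshold p ~ 1/n. Asymptotically E[X] → c³/6 = 8³/6 = 256/3 ≈ 85.333333, a bounded constant. In this regime the triangle count is asymptotically Poisson(c³/6).

E[X] ≈ 83.797358; in regime p = Θ(1/n^{1}) E[X] stays bounded (at the triangle threshold p ~ 1/n).


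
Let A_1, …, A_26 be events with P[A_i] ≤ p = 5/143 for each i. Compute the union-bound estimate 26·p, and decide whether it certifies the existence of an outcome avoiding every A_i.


Union bound: P[∪_{i=1}^{26} A_i] ≤ Σ_i P[A_i] ≤ 26·p = 26·(5/143) = 10/11.
Numerically: 10/11 ≈ 0.90909.
Is 10/11 < 1? YES.
Since P[∪ A_i] ≤ 10/11 < 1, the complement has P[∩ A_i^c] ≥ 1 − 10/11 = 1/11 > 0, so some outcome avoids every A_i.

26·p = 10/11 ≈ 0.90909; existence CERTIFIED by the union bound.


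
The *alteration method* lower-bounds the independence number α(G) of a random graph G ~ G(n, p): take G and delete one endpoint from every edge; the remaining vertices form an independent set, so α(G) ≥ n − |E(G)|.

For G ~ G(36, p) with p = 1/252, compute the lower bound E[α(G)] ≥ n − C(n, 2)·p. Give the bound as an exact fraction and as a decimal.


E[|E(G)|] = C(36, 2)·p = 630 · (1/252) = 5/2.
E[α(G)] ≥ n − E[|E(G)|] = 36 − 5/2 = 67/2.
Numerically: ≈ 33.5000.
(This is only a lower bound; the true E[α(G)] may be larger.)

E[α(G)] ≥ 67/2 ≈ 33.5000.


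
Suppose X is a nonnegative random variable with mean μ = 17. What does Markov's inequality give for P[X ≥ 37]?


μ = E[X] = 17, a = 37.
Markov: P[X ≥ 37] ≤ μ/a = (17)/37 = 17/37.
Numerically: ≈ 0.459.
(Since a = 37 > μ = 17.000, the bound 17/37 is < 1 and informative.)

P[X ≥ 37] ≤ 17/37 ≈ 0.459.


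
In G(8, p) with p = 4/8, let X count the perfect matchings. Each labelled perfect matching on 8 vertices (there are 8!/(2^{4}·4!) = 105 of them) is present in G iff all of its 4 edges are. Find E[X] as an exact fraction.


K_8 has 8!/(2^{4}·4!) = 105 labelled perfect matchings.
For each such perfect matching H, let X_H = 1 if all 4 edges of H are present in G. Then P[X_H = 1] = p^{4} = (1/2)^{4} = 1/16.
By linearity: E[X] = Σ_H E[X_H] = 105 · p^{4} = 105 · 1/16 = 105/16.
Numerically: E[X] ≈ 6.5625.

E[X] = 105 · (1/2)^{4} = 105/16 ≈ 6.5625.
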